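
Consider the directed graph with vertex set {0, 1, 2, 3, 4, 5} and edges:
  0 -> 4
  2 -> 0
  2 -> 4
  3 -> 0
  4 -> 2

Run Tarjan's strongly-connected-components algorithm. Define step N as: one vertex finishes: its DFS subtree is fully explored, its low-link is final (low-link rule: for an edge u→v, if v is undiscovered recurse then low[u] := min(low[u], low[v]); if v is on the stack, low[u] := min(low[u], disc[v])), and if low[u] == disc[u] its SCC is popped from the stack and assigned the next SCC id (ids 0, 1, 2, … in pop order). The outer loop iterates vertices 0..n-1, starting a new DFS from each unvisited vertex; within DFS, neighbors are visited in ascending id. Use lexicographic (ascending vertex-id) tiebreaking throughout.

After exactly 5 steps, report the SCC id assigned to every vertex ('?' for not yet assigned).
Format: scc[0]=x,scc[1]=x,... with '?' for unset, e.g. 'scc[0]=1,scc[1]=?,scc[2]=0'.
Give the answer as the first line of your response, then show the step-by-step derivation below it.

scc[0]=0,scc[1]=1,scc[2]=0,scc[3]=2,scc[4]=0,scc[5]=?

step 1: low=(low[0]=0,low[1]=?,low[2]=0,low[3]=?,low[4]=1,low[5]=?); scc=(scc[0]=?,scc[1]=?,scc[2]=?,scc[3]=?,scc[4]=?,scc[5]=?)
step 2: low=(low[0]=0,low[1]=?,low[2]=0,low[3]=?,low[4]=0,low[5]=?); scc=(scc[0]=?,scc[1]=?,scc[2]=?,scc[3]=?,scc[4]=?,scc[5]=?)
step 3: low=(low[0]=0,low[1]=?,low[2]=0,low[3]=?,low[4]=0,low[5]=?); scc=(scc[0]=0,scc[1]=?,scc[2]=0,scc[3]=?,scc[4]=0,scc[5]=?)
step 4: low=(low[0]=0,low[1]=3,low[2]=0,low[3]=?,low[4]=0,low[5]=?); scc=(scc[0]=0,scc[1]=1,scc[2]=0,scc[3]=?,scc[4]=0,scc[5]=?)
step 5: low=(low[0]=0,low[1]=3,low[2]=0,low[3]=4,low[4]=0,low[5]=?); scc=(scc[0]=0,scc[1]=1,scc[2]=0,scc[3]=2,scc[4]=0,scc[5]=?)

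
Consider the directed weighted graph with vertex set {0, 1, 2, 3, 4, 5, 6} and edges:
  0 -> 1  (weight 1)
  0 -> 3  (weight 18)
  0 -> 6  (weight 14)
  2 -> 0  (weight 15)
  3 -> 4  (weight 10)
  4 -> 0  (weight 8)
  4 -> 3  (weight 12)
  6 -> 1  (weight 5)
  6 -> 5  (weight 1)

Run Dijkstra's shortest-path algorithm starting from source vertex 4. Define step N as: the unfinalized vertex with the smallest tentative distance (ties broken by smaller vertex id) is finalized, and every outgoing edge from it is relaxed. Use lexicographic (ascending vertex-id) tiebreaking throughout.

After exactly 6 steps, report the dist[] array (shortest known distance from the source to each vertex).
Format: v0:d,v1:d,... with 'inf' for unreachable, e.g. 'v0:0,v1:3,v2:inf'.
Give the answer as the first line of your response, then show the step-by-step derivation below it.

v0:8,v1:9,v2:inf,v3:12,v4:0,v5:23,v6:22

step 1: dist = v0:8,v1:inf,v2:inf,v3:12,v4:0,v5:inf,v6:inf
step 2: dist = v0:8,v1:9,v2:inf,v3:12,v4:0,v5:inf,v6:22
step 3: dist = v0:8,v1:9,v2:inf,v3:12,v4:0,v5:inf,v6:22
step 4: dist = v0:8,v1:9,v2:inf,v3:12,v4:0,v5:inf,v6:22
step 5: dist = v0:8,v1:9,v2:inf,v3:12,v4:0,v5:23,v6:22
step 6: dist = v0:8,v1:9,v2:inf,v3:12,v4:0,v5:23,v6:22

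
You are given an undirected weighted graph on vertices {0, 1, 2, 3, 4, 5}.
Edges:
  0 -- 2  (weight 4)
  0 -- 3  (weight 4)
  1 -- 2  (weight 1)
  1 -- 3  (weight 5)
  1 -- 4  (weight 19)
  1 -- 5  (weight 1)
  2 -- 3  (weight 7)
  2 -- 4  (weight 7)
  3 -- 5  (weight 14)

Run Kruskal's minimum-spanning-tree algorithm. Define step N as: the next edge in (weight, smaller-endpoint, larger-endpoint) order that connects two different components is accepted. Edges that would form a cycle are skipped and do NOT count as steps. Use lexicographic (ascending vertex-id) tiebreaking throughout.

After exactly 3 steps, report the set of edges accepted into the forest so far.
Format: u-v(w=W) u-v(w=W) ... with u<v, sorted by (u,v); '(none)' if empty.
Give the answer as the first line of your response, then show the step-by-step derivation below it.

0-2(w=4) 1-2(w=1) 1-5(w=1)

step 1: add edge 1-2 (w=1); MST = {1-2(w=1)}
step 2: add edge 1-5 (w=1); MST = {1-2(w=1) 1-5(w=1)}
step 3: add edge 0-2 (w=4); MST = {0-2(w=4) 1-2(w=1) 1-5(w=1)}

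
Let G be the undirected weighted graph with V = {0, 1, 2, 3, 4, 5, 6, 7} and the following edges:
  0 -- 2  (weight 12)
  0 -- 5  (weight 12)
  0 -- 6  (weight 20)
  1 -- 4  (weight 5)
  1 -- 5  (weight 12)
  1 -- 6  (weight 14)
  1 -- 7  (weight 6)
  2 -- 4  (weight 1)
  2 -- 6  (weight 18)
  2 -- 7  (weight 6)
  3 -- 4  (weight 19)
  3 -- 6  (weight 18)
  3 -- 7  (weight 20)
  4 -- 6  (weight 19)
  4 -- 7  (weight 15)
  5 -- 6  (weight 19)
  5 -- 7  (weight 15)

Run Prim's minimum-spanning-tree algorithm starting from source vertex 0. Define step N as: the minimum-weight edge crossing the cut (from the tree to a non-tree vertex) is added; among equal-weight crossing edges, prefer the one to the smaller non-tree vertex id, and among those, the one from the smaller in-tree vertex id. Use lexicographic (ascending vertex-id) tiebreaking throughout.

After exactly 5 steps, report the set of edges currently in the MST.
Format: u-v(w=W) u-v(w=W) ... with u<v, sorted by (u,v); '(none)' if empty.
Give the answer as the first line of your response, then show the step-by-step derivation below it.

0-2(w=12) 0-5(w=12) 1-4(w=5) 1-7(w=6) 2-4(w=1)

step 1: add edge 0-2 (w=12); MST = {0-2(w=12)}
step 2: add edge 2-4 (w=1); MST = {0-2(w=12) 2-4(w=1)}
step 3: add edge 1-4 (w=5); MST = {0-2(w=12) 1-4(w=5) 2-4(w=1)}
step 4: add edge 1-7 (w=6); MST = {0-2(w=12) 1-4(w=5) 1-7(w=6) 2-4(w=1)}
step 5: add edge 0-5 (w=12); MST = {0-2(w=12) 0-5(w=12) 1-4(w=5) 1-7(w=6) 2-4(w=1)}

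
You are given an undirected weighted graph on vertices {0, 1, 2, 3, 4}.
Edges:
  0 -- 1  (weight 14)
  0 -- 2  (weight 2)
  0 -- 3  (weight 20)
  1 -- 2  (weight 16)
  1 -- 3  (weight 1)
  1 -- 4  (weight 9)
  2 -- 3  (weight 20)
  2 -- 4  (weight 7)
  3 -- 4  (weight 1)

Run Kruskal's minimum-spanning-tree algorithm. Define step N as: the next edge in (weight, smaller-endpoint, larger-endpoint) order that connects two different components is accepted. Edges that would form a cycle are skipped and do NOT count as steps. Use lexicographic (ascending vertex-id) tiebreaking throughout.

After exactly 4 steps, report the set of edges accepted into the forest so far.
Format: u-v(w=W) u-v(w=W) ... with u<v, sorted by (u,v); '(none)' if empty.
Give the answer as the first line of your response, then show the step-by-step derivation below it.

0-2(w=2) 1-3(w=1) 2-4(w=7) 3-4(w=1)

step 1: add edge 1-3 (w=1); MST = {1-3(w=1)}
step 2: add edge 3-4 (w=1); MST = {1-3(w=1) 3-4(w=1)}
step 3: add edge 0-2 (w=2); MST = {0-2(w=2) 1-3(w=1) 3-4(w=1)}
step 4: add edge 2-4 (w=7); MST = {0-2(w=2) 1-3(w=1) 2-4(w=7) 3-4(w=1)}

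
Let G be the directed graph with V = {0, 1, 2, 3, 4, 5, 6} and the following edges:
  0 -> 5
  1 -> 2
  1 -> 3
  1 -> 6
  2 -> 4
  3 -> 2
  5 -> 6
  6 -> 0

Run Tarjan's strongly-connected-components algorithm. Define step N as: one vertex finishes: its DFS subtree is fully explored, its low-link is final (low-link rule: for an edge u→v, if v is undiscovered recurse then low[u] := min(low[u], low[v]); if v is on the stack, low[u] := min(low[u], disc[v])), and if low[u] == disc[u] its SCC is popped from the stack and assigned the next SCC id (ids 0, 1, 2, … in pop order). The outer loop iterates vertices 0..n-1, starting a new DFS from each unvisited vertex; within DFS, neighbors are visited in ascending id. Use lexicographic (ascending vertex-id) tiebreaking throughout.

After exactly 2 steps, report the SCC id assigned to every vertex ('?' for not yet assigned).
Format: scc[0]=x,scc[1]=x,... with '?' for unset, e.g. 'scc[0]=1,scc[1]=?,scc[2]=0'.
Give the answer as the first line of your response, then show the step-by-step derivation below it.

scc[0]=?,scc[1]=?,scc[2]=?,scc[3]=?,scc[4]=?,scc[5]=?,scc[6]=?

step 1: low=(low[0]=0,low[1]=?,low[2]=?,low[3]=?,low[4]=?,low[5]=1,low[6]=0); scc=(scc[0]=?,scc[1]=?,scc[2]=?,scc[3]=?,scc[4]=?,scc[5]=?,scc[6]=?)
step 2: low=(low[0]=0,low[1]=?,low[2]=?,low[3]=?,low[4]=?,low[5]=0,low[6]=0); scc=(scc[0]=?,scc[1]=?,scc[2]=?,scc[3]=?,scc[4]=?,scc[5]=?,scc[6]=?)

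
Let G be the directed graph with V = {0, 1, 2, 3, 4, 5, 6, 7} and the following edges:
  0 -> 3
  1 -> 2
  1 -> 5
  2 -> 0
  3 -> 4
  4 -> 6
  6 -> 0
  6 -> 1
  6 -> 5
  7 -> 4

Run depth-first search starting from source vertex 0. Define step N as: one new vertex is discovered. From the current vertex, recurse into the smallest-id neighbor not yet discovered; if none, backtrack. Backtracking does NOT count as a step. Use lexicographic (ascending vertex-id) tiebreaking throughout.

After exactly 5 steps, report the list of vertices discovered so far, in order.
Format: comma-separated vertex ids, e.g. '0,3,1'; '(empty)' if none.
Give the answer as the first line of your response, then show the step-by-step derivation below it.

0,3,4,6,1

step 1: discover 0; path=0; order=0
step 2: discover 3; path=0>3; order=0,3
step 3: discover 4; path=0>3>4; order=0,3,4
step 4: discover 6; path=0>3>4>6; order=0,3,4,6
step 5: discover 1; path=0>3>4>6>1; order=0,3,4,6,1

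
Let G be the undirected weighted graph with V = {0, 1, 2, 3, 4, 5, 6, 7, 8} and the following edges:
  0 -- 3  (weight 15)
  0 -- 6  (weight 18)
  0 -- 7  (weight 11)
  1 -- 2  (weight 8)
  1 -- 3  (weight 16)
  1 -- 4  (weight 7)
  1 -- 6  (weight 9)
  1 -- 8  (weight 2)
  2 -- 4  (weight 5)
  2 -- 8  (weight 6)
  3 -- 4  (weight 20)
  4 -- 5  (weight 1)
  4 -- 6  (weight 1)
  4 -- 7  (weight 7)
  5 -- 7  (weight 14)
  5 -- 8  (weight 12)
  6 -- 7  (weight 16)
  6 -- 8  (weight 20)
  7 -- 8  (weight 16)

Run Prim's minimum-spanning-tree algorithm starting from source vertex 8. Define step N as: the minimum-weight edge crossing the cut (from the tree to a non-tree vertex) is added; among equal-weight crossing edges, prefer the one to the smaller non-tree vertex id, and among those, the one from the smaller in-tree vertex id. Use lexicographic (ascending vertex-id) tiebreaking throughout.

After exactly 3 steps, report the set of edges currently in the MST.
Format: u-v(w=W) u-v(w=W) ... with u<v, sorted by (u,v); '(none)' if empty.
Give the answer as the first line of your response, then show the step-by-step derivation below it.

1-8(w=2) 2-4(w=5) 2-8(w=6)

step 1: add edge 1-8 (w=2); MST = {1-8(w=2)}
step 2: add edge 2-8 (w=6); MST = {1-8(w=2) 2-8(w=6)}
step 3: add edge 2-4 (w=5); MST = {1-8(w=2) 2-4(w=5) 2-8(w=6)}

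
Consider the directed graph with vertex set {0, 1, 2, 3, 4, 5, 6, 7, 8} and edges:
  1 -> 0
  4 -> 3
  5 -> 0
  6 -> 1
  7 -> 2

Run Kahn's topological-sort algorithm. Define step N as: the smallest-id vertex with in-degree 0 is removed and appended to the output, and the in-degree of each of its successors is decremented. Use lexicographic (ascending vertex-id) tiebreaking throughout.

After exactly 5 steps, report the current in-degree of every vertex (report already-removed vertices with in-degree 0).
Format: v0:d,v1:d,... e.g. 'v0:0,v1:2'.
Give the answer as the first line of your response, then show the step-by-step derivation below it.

v0:0,v1:0,v2:1,v3:0,v4:0,v5:0,v6:0,v7:0,v8:0

step 1: output 4; order=[4]; indeg=(2,1,1,0,0,0,0,0,0)
step 2: output 3; order=[4,3]; indeg=(2,1,1,0,0,0,0,0,0)
step 3: output 5; order=[4,3,5]; indeg=(1,1,1,0,0,0,0,0,0)
step 4: output 6; order=[4,3,5,6]; indeg=(1,0,1,0,0,0,0,0,0)
step 5: output 1; order=[4,3,5,6,1]; indeg=(0,0,1,0,0,0,0,0,0)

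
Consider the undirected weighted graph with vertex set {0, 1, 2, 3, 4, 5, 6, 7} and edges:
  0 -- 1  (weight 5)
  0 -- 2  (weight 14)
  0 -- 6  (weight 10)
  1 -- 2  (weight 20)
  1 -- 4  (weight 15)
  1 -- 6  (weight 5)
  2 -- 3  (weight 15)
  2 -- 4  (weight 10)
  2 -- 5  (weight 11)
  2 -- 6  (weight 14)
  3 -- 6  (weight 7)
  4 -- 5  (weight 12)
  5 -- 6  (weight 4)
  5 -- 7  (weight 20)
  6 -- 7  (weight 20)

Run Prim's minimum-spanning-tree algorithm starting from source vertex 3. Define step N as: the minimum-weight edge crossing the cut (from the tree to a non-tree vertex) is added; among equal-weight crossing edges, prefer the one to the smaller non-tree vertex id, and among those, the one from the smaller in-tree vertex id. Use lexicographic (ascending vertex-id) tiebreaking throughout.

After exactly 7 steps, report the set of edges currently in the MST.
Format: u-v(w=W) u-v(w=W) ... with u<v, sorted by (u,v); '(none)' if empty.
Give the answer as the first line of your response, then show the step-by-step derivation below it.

0-1(w=5) 1-6(w=5) 2-4(w=10) 2-5(w=11) 3-6(w=7) 5-6(w=4) 5-7(w=20)

step 1: add edge 3-6 (w=7); MST = {3-6(w=7)}
step 2: add edge 5-6 (w=4); MST = {3-6(w=7) 5-6(w=4)}
step 3: add edge 1-6 (w=5); MST = {1-6(w=5) 3-6(w=7) 5-6(w=4)}
step 4: add edge 0-1 (w=5); MST = {0-1(w=5) 1-6(w=5) 3-6(w=7) 5-6(w=4)}
step 5: add edge 2-5 (w=11); MST = {0-1(w=5) 1-6(w=5) 2-5(w=11) 3-6(w=7) 5-6(w=4)}
step 6: add edge 2-4 (w=10); MST = {0-1(w=5) 1-6(w=5) 2-4(w=10) 2-5(w=11) 3-6(w=7) 5-6(w=4)}
step 7: add edge 5-7 (w=20); MST = {0-1(w=5) 1-6(w=5) 2-4(w=10) 2-5(w=11) 3-6(w=7) 5-6(w=4) 5-7(w=20)}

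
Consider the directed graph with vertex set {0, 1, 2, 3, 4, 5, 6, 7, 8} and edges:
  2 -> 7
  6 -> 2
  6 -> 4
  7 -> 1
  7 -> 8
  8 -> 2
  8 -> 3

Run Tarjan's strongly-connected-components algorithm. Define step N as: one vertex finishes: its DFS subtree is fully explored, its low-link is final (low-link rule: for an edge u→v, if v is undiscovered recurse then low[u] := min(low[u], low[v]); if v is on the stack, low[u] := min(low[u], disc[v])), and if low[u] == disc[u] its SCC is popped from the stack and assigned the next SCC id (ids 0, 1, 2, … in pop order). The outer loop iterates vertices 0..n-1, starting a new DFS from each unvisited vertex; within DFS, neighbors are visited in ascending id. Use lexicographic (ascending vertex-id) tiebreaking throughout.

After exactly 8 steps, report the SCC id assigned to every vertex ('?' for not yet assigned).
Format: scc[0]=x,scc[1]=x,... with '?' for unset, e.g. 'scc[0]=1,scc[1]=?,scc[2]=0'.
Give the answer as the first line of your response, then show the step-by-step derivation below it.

scc[0]=0,scc[1]=1,scc[2]=3,scc[3]=2,scc[4]=4,scc[5]=5,scc[6]=?,scc[7]=3,scc[8]=3

step 1: low=(low[0]=0,low[1]=?,low[2]=?,low[3]=?,low[4]=?,low[5]=?,low[6]=?,low[7]=?,low[8]=?); scc=(scc[0]=0,scc[1]=?,scc[2]=?,scc[3]=?,scc[4]=?,scc[5]=?,scc[6]=?,scc[7]=?,scc[8]=?)
step 2: low=(low[0]=0,low[1]=1,low[2]=?,low[3]=?,low[4]=?,low[5]=?,low[6]=?,low[7]=?,low[8]=?); scc=(scc[0]=0,scc[1]=1,scc[2]=?,scc[3]=?,scc[4]=?,scc[5]=?,scc[6]=?,scc[7]=?,scc[8]=?)
step 3: low=(low[0]=0,low[1]=1,low[2]=2,low[3]=5,low[4]=?,low[5]=?,low[6]=?,low[7]=3,low[8]=2); scc=(scc[0]=0,scc[1]=1,scc[2]=?,scc[3]=2,scc[4]=?,scc[5]=?,scc[6]=?,scc[7]=?,scc[8]=?)
step 4: low=(low[0]=0,low[1]=1,low[2]=2,low[3]=5,low[4]=?,low[5]=?,low[6]=?,low[7]=3,low[8]=2); scc=(scc[0]=0,scc[1]=1,scc[2]=?,scc[3]=2,scc[4]=?,scc[5]=?,scc[6]=?,scc[7]=?,scc[8]=?)
step 5: low=(low[0]=0,low[1]=1,low[2]=2,low[3]=5,low[4]=?,low[5]=?,low[6]=?,low[7]=2,low[8]=2); scc=(scc[0]=0,scc[1]=1,scc[2]=?,scc[3]=2,scc[4]=?,scc[5]=?,scc[6]=?,scc[7]=?,scc[8]=?)
step 6: low=(low[0]=0,low[1]=1,low[2]=2,low[3]=5,low[4]=?,low[5]=?,low[6]=?,low[7]=2,low[8]=2); scc=(scc[0]=0,scc[1]=1,scc[2]=3,scc[3]=2,scc[4]=?,scc[5]=?,scc[6]=?,scc[7]=3,scc[8]=3)
step 7: low=(low[0]=0,low[1]=1,low[2]=2,low[3]=5,low[4]=6,low[5]=?,low[6]=?,low[7]=2,low[8]=2); scc=(scc[0]=0,scc[1]=1,scc[2]=3,scc[3]=2,scc[4]=4,scc[5]=?,scc[6]=?,scc[7]=3,scc[8]=3)
step 8: low=(low[0]=0,low[1]=1,low[2]=2,low[3]=5,low[4]=6,low[5]=7,low[6]=?,low[7]=2,low[8]=2); scc=(scc[0]=0,scc[1]=1,scc[2]=3,scc[3]=2,scc[4]=4,scc[5]=5,scc[6]=?,scc[7]=3,scc[8]=3)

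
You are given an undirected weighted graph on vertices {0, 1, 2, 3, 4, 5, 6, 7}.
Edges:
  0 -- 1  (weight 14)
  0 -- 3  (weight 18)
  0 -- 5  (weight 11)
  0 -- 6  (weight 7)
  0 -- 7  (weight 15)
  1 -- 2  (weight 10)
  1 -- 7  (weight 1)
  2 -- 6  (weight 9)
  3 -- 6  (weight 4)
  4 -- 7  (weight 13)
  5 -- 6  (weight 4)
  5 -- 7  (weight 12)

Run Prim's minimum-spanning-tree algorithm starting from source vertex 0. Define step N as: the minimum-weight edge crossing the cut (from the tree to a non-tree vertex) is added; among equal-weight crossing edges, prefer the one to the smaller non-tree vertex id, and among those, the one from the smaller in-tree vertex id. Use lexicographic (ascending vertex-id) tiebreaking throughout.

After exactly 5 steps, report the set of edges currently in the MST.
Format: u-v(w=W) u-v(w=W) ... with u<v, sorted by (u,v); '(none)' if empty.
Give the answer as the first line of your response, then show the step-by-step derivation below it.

0-6(w=7) 1-2(w=10) 2-6(w=9) 3-6(w=4) 5-6(w=4)

step 1: add edge 0-6 (w=7); MST = {0-6(w=7)}
step 2: add edge 3-6 (w=4); MST = {0-6(w=7) 3-6(w=4)}
step 3: add edge 5-6 (w=4); MST = {0-6(w=7) 3-6(w=4) 5-6(w=4)}
step 4: add edge 2-6 (w=9); MST = {0-6(w=7) 2-6(w=9) 3-6(w=4) 5-6(w=4)}
step 5: add edge 1-2 (w=10); MST = {0-6(w=7) 1-2(w=10) 2-6(w=9) 3-6(w=4) 5-6(w=4)}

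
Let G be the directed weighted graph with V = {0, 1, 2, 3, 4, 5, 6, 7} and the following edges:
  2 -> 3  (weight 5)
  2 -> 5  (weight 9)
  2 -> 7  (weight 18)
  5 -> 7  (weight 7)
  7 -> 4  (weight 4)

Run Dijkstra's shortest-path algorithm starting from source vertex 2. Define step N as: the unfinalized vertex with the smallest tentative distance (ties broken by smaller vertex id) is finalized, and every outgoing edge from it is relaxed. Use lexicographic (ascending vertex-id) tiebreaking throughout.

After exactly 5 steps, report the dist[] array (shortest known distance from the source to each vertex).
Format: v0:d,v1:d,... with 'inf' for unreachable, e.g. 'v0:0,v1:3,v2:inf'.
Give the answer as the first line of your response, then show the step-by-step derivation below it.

v0:inf,v1:inf,v2:0,v3:5,v4:20,v5:9,v6:inf,v7:16

step 1: dist = v0:inf,v1:inf,v2:0,v3:5,v4:inf,v5:9,v6:inf,v7:18
step 2: dist = v0:inf,v1:inf,v2:0,v3:5,v4:inf,v5:9,v6:inf,v7:18
step 3: dist = v0:inf,v1:inf,v2:0,v3:5,v4:inf,v5:9,v6:inf,v7:16
step 4: dist = v0:inf,v1:inf,v2:0,v3:5,v4:20,v5:9,v6:inf,v7:16
step 5: dist = v0:inf,v1:inf,v2:0,v3:5,v4:20,v5:9,v6:inf,v7:16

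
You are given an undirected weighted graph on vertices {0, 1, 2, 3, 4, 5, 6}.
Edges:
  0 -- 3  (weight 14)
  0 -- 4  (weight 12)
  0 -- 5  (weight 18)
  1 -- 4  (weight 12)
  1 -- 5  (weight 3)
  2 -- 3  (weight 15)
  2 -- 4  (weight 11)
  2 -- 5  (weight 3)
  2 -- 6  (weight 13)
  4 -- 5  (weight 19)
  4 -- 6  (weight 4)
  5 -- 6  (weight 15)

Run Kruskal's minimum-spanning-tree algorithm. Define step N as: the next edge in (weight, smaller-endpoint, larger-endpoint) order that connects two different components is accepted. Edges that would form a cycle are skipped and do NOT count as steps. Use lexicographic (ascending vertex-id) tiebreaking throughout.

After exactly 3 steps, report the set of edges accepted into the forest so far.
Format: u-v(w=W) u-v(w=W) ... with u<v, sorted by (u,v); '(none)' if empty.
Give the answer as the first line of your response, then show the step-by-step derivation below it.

1-5(w=3) 2-5(w=3) 4-6(w=4)

step 1: add edge 1-5 (w=3); MST = {1-5(w=3)}
step 2: add edge 2-5 (w=3); MST = {1-5(w=3) 2-5(w=3)}
step 3: add edge 4-6 (w=4); MST = {1-5(w=3) 2-5(w=3) 4-6(w=4)}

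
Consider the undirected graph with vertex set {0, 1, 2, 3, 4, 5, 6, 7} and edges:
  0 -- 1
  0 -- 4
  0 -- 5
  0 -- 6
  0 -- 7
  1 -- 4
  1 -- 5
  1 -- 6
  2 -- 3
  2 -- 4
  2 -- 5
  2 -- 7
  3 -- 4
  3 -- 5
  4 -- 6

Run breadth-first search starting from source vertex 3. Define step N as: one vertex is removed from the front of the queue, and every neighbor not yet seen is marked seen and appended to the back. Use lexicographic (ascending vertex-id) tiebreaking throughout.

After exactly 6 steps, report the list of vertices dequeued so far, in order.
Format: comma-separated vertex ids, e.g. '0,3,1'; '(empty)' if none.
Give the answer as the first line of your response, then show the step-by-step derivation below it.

3,2,4,5,7,0

step 1: dequeue 3; queue=[2,4,5]; order=3
step 2: dequeue 2; queue=[4,5,7]; order=3,2
step 3: dequeue 4; queue=[5,7,0,1,6]; order=3,2,4
step 4: dequeue 5; queue=[7,0,1,6]; order=3,2,4,5
step 5: dequeue 7; queue=[0,1,6]; order=3,2,4,5,7
step 6: dequeue 0; queue=[1,6]; order=3,2,4,5,7,0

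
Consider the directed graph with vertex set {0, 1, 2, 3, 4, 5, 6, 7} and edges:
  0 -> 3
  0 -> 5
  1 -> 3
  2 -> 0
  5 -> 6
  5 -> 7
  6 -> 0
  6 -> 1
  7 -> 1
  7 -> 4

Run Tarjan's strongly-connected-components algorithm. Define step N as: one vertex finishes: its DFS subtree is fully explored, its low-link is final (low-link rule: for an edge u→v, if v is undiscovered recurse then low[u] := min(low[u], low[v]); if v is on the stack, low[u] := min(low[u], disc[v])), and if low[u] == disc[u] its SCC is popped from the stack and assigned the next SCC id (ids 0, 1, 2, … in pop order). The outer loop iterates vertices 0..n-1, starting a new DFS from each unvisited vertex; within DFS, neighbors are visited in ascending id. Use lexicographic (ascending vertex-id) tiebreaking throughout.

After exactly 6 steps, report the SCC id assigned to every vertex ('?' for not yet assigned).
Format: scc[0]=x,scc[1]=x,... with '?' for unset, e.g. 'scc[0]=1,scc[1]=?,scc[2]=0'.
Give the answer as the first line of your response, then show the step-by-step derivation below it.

scc[0]=?,scc[1]=1,scc[2]=?,scc[3]=0,scc[4]=2,scc[5]=?,scc[6]=?,scc[7]=3

step 1: low=(low[0]=0,low[1]=?,low[2]=?,low[3]=1,low[4]=?,low[5]=?,low[6]=?,low[7]=?); scc=(scc[0]=?,scc[1]=?,scc[2]=?,scc[3]=0,scc[4]=?,scc[5]=?,scc[6]=?,scc[7]=?)
step 2: low=(low[0]=0,low[1]=4,low[2]=?,low[3]=1,low[4]=?,low[5]=2,low[6]=0,low[7]=?); scc=(scc[0]=?,scc[1]=1,scc[2]=?,scc[3]=0,scc[4]=?,scc[5]=?,scc[6]=?,scc[7]=?)
step 3: low=(low[0]=0,low[1]=4,low[2]=?,low[3]=1,low[4]=?,low[5]=2,low[6]=0,low[7]=?); scc=(scc[0]=?,scc[1]=1,scc[2]=?,scc[3]=0,scc[4]=?,scc[5]=?,scc[6]=?,scc[7]=?)
step 4: low=(low[0]=0,low[1]=4,low[2]=?,low[3]=1,low[4]=6,low[5]=0,low[6]=0,low[7]=5); scc=(scc[0]=?,scc[1]=1,scc[2]=?,scc[3]=0,scc[4]=2,scc[5]=?,scc[6]=?,scc[7]=?)
step 5: low=(low[0]=0,low[1]=4,low[2]=?,low[3]=1,low[4]=6,low[5]=0,low[6]=0,low[7]=5); scc=(scc[0]=?,scc[1]=1,scc[2]=?,scc[3]=0,scc[4]=2,scc[5]=?,scc[6]=?,scc[7]=3)
step 6: low=(low[0]=0,low[1]=4,low[2]=?,low[3]=1,low[4]=6,low[5]=0,low[6]=0,low[7]=5); scc=(scc[0]=?,scc[1]=1,scc[2]=?,scc[3]=0,scc[4]=2,scc[5]=?,scc[6]=?,scc[7]=3)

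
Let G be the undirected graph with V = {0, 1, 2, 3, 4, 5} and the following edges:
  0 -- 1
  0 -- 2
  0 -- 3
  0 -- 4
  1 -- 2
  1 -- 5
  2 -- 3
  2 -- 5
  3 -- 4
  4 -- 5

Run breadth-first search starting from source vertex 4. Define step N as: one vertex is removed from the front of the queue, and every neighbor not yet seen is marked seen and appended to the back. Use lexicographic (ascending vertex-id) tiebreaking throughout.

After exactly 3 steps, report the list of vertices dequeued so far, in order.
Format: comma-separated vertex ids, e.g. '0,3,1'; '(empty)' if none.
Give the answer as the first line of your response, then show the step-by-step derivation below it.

4,0,3

step 1: dequeue 4; queue=[0,3,5]; order=4
step 2: dequeue 0; queue=[3,5,1,2]; order=4,0
step 3: dequeue 3; queue=[5,1,2]; order=4,0,3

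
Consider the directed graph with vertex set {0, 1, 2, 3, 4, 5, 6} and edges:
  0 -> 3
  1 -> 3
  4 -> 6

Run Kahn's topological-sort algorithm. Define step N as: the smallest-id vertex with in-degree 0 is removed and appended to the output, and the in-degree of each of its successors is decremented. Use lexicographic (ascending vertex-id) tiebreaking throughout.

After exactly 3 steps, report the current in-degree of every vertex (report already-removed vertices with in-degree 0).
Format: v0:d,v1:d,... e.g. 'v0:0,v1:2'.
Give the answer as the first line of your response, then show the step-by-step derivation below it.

v0:0,v1:0,v2:0,v3:0,v4:0,v5:0,v6:1

step 1: output 0; order=[0]; indeg=(0,0,0,1,0,0,1)
step 2: output 1; order=[0,1]; indeg=(0,0,0,0,0,0,1)
step 3: output 2; order=[0,1,2]; indeg=(0,0,0,0,0,0,1)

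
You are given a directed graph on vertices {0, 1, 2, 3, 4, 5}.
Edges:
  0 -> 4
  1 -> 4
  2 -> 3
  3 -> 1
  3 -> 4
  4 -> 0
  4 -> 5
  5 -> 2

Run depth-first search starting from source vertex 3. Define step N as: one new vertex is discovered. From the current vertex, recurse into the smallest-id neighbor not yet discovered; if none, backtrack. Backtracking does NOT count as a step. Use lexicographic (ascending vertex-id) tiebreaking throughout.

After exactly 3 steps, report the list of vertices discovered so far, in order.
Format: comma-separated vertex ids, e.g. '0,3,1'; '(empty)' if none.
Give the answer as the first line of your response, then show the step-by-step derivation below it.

3,1,4

step 1: discover 3; path=3; order=3
step 2: discover 1; path=3>1; order=3,1
step 3: discover 4; path=3>1>4; order=3,1,4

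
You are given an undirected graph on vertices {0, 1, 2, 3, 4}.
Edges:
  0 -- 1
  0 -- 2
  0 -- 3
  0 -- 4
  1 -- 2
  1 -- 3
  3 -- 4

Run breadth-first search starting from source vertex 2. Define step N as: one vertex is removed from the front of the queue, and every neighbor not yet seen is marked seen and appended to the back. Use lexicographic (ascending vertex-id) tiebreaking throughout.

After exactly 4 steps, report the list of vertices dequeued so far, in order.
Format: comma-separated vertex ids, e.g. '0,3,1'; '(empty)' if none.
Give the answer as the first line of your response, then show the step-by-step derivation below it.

2,0,1,3

step 1: dequeue 2; queue=[0,1]; order=2
step 2: dequeue 0; queue=[1,3,4]; order=2,0
step 3: dequeue 1; queue=[3,4]; order=2,0,1
step 4: dequeue 3; queue=[4]; order=2,0,1,3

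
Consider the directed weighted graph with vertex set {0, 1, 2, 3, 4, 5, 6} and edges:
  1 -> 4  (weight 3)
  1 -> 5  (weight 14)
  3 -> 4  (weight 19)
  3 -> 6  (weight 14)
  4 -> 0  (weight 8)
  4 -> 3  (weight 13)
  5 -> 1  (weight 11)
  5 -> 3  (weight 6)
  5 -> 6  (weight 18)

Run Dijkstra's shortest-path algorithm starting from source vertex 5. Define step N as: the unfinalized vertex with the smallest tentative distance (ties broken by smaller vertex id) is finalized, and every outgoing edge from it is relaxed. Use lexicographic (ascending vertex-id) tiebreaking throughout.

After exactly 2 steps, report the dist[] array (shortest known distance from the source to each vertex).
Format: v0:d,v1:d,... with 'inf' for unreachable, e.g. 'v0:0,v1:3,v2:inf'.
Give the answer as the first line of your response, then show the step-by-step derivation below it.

v0:inf,v1:11,v2:inf,v3:6,v4:25,v5:0,v6:18

step 1: dist = v0:inf,v1:11,v2:inf,v3:6,v4:inf,v5:0,v6:18
step 2: dist = v0:inf,v1:11,v2:inf,v3:6,v4:25,v5:0,v6:18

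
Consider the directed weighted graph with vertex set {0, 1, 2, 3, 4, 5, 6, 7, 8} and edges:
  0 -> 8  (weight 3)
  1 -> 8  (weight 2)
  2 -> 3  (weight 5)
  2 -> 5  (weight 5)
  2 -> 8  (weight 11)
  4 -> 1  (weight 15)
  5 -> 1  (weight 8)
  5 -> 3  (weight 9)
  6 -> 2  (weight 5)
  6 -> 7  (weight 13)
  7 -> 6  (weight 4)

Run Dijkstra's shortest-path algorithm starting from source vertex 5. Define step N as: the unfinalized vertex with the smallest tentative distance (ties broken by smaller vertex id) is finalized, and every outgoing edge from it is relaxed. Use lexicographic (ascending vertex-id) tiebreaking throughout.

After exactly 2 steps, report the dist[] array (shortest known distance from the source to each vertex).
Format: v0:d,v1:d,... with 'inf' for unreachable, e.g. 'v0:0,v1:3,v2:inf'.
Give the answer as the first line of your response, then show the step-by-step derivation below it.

v0:inf,v1:8,v2:inf,v3:9,v4:inf,v5:0,v6:inf,v7:inf,v8:10

step 1: dist = v0:inf,v1:8,v2:inf,v3:9,v4:inf,v5:0,v6:inf,v7:inf,v8:inf
step 2: dist = v0:inf,v1:8,v2:inf,v3:9,v4:inf,v5:0,v6:inf,v7:inf,v8:10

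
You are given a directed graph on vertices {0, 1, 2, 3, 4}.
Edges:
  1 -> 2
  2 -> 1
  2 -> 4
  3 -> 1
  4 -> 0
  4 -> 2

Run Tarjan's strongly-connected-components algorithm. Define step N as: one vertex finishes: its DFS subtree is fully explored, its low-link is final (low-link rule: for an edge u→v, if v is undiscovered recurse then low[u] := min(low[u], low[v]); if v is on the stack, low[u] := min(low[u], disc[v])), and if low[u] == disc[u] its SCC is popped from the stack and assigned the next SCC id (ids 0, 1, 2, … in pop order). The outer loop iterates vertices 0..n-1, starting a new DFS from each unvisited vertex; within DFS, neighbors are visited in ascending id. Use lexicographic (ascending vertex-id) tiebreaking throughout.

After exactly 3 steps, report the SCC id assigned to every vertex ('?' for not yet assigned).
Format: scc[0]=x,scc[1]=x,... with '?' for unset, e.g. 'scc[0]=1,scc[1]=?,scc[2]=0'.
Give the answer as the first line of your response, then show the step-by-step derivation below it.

scc[0]=0,scc[1]=?,scc[2]=?,scc[3]=?,scc[4]=?

step 1: low=(low[0]=0,low[1]=?,low[2]=?,low[3]=?,low[4]=?); scc=(scc[0]=0,scc[1]=?,scc[2]=?,scc[3]=?,scc[4]=?)
step 2: low=(low[0]=0,low[1]=1,low[2]=1,low[3]=?,low[4]=2); scc=(scc[0]=0,scc[1]=?,scc[2]=?,scc[3]=?,scc[4]=?)
step 3: low=(low[0]=0,low[1]=1,low[2]=1,low[3]=?,low[4]=2); scc=(scc[0]=0,scc[1]=?,scc[2]=?,scc[3]=?,scc[4]=?)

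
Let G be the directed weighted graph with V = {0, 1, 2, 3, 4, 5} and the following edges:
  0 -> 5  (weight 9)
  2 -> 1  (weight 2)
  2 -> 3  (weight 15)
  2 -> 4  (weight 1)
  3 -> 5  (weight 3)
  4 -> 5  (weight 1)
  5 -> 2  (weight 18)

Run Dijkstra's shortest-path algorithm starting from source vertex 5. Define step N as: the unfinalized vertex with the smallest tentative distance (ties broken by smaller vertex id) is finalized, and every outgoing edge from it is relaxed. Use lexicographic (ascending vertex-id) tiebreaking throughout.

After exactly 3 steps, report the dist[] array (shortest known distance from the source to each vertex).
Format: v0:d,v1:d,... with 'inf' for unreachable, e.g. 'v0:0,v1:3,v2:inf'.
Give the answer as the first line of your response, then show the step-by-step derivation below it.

v0:inf,v1:20,v2:18,v3:33,v4:19,v5:0

step 1: dist = v0:inf,v1:inf,v2:18,v3:inf,v4:inf,v5:0
step 2: dist = v0:inf,v1:20,v2:18,v3:33,v4:19,v5:0
step 3: dist = v0:inf,v1:20,v2:18,v3:33,v4:19,v5:0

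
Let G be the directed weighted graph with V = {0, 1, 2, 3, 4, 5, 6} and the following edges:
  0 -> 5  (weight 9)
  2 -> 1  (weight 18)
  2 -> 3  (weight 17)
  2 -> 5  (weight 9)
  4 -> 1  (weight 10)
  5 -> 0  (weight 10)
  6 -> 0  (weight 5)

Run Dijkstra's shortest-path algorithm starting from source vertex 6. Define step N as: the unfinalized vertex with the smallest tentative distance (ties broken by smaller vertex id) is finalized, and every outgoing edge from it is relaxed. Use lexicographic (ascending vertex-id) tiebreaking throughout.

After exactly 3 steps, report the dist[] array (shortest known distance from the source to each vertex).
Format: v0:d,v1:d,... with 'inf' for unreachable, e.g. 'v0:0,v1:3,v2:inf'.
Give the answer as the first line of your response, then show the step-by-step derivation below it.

v0:5,v1:inf,v2:inf,v3:inf,v4:inf,v5:14,v6:0

step 1: dist = v0:5,v1:inf,v2:inf,v3:inf,v4:inf,v5:inf,v6:0
step 2: dist = v0:5,v1:inf,v2:inf,v3:inf,v4:inf,v5:14,v6:0
step 3: dist = v0:5,v1:inf,v2:inf,v3:inf,v4:inf,v5:14,v6:0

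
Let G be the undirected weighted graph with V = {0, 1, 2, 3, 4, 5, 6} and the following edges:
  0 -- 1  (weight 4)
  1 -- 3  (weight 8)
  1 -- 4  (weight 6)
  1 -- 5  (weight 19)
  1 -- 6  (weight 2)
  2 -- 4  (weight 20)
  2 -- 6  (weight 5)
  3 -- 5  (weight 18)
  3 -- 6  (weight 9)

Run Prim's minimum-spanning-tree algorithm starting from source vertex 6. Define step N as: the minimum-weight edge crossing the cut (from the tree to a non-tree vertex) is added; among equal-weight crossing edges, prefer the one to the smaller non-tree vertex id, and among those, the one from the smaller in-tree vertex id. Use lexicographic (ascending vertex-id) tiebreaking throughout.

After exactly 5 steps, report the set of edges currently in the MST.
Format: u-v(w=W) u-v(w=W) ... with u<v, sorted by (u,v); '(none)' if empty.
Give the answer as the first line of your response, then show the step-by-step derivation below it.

0-1(w=4) 1-3(w=8) 1-4(w=6) 1-6(w=2) 2-6(w=5)

step 1: add edge 1-6 (w=2); MST = {1-6(w=2)}
step 2: add edge 0-1 (w=4); MST = {0-1(w=4) 1-6(w=2)}
step 3: add edge 2-6 (w=5); MST = {0-1(w=4) 1-6(w=2) 2-6(w=5)}
step 4: add edge 1-4 (w=6); MST = {0-1(w=4) 1-4(w=6) 1-6(w=2) 2-6(w=5)}
step 5: add edge 1-3 (w=8); MST = {0-1(w=4) 1-3(w=8) 1-4(w=6) 1-6(w=2) 2-6(w=5)}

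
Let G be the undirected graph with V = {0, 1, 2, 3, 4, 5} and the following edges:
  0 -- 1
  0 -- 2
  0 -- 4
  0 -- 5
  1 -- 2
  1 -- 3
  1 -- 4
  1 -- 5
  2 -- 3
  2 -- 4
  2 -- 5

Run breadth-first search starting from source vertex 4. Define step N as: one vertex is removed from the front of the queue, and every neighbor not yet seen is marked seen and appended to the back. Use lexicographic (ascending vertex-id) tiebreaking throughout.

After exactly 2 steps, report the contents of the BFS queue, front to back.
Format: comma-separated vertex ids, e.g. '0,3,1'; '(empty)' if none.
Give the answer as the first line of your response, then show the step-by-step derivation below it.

1,2,5

step 1: dequeue 4; queue=[0,1,2]; order=4
step 2: dequeue 0; queue=[1,2,5]; order=4,0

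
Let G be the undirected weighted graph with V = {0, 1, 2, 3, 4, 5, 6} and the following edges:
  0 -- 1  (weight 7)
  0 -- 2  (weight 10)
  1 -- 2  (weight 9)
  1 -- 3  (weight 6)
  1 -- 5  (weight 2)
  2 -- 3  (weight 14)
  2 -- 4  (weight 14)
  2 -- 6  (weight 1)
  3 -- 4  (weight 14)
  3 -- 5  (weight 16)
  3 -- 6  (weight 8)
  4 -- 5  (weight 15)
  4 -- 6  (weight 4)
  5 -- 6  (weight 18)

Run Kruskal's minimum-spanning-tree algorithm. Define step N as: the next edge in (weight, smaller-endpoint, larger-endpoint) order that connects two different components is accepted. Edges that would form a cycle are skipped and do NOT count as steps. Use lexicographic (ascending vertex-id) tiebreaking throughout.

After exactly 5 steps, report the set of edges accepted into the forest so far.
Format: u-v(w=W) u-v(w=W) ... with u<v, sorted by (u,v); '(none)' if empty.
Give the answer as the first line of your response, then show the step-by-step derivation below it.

0-1(w=7) 1-3(w=6) 1-5(w=2) 2-6(w=1) 4-6(w=4)

step 1: add edge 2-6 (w=1); MST = {2-6(w=1)}
step 2: add edge 1-5 (w=2); MST = {1-5(w=2) 2-6(w=1)}
step 3: add edge 4-6 (w=4); MST = {1-5(w=2) 2-6(w=1) 4-6(w=4)}
step 4: add edge 1-3 (w=6); MST = {1-3(w=6) 1-5(w=2) 2-6(w=1) 4-6(w=4)}
step 5: add edge 0-1 (w=7); MST = {0-1(w=7) 1-3(w=6) 1-5(w=2) 2-6(w=1) 4-6(w=4)}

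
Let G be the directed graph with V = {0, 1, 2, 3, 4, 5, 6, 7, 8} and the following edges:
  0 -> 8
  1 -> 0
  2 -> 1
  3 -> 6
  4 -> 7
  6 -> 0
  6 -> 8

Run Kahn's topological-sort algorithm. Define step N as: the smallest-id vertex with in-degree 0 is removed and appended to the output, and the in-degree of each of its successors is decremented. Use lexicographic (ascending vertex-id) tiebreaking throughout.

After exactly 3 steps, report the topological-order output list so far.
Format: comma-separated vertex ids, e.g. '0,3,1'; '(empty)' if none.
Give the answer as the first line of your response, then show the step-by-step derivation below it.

2,1,3

step 1: output 2; order=[2]; indeg=(2,0,0,0,0,0,1,1,2)
step 2: output 1; order=[2,1]; indeg=(1,0,0,0,0,0,1,1,2)
step 3: output 3; order=[2,1,3]; indeg=(1,0,0,0,0,0,0,1,2)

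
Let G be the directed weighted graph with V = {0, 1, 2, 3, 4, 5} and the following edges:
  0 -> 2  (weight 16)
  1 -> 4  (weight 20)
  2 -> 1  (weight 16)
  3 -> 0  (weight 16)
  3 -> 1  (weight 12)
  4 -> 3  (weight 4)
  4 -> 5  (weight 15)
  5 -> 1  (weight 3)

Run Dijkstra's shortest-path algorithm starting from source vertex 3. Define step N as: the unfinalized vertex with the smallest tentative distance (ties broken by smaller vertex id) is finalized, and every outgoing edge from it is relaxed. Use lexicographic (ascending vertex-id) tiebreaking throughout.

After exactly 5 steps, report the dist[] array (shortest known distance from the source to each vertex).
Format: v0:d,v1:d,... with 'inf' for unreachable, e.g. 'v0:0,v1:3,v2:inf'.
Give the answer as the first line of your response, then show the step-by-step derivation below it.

v0:16,v1:12,v2:32,v3:0,v4:32,v5:47

step 1: dist = v0:16,v1:12,v2:inf,v3:0,v4:inf,v5:inf
step 2: dist = v0:16,v1:12,v2:inf,v3:0,v4:32,v5:inf
step 3: dist = v0:16,v1:12,v2:32,v3:0,v4:32,v5:inf
step 4: dist = v0:16,v1:12,v2:32,v3:0,v4:32,v5:inf
step 5: dist = v0:16,v1:12,v2:32,v3:0,v4:32,v5:47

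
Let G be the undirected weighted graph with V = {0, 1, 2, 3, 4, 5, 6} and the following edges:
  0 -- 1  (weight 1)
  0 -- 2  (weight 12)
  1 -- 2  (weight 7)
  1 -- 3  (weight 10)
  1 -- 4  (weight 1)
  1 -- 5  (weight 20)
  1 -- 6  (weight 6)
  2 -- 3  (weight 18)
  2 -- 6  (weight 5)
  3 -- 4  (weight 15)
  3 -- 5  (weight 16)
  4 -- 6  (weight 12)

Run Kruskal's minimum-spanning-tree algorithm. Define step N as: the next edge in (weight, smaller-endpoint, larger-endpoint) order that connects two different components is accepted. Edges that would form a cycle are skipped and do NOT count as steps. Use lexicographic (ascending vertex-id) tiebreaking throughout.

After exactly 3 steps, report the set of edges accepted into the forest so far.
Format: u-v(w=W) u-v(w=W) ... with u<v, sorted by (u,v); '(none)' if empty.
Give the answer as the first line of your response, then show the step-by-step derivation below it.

0-1(w=1) 1-4(w=1) 2-6(w=5)

step 1: add edge 0-1 (w=1); MST = {0-1(w=1)}
step 2: add edge 1-4 (w=1); MST = {0-1(w=1) 1-4(w=1)}
step 3: add edge 2-6 (w=5); MST = {0-1(w=1) 1-4(w=1) 2-6(w=5)}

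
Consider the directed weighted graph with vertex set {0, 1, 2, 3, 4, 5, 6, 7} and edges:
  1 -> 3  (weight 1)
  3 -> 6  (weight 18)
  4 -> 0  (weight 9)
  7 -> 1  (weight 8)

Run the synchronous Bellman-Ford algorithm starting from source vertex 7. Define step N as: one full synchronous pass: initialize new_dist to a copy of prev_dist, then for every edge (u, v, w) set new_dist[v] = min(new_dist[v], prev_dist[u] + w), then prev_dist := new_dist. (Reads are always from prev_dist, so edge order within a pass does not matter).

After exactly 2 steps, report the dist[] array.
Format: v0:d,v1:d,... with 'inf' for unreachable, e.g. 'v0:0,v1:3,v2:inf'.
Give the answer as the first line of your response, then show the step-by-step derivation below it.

v0:inf,v1:8,v2:inf,v3:9,v4:inf,v5:inf,v6:inf,v7:0

step 1: dist = v0:inf,v1:8,v2:inf,v3:inf,v4:inf,v5:inf,v6:inf,v7:0
step 2: dist = v0:inf,v1:8,v2:inf,v3:9,v4:inf,v5:inf,v6:inf,v7:0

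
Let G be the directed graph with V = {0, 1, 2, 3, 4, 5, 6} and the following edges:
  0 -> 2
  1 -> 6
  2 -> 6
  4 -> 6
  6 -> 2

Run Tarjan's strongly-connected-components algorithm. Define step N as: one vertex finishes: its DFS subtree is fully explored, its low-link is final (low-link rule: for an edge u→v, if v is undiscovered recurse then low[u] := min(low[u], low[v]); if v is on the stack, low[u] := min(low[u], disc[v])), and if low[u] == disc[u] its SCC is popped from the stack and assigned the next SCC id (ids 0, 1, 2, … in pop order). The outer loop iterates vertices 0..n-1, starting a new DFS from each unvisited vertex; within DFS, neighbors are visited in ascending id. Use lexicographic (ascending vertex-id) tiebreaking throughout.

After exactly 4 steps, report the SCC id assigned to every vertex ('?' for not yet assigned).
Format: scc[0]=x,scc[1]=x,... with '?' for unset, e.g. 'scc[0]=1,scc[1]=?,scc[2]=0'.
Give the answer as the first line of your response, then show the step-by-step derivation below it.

scc[0]=1,scc[1]=2,scc[2]=0,scc[3]=?,scc[4]=?,scc[5]=?,scc[6]=0

step 1: low=(low[0]=0,low[1]=?,low[2]=1,low[3]=?,low[4]=?,low[5]=?,low[6]=1); scc=(scc[0]=?,scc[1]=?,scc[2]=?,scc[3]=?,scc[4]=?,scc[5]=?,scc[6]=?)
step 2: low=(low[0]=0,low[1]=?,low[2]=1,low[3]=?,low[4]=?,low[5]=?,low[6]=1); scc=(scc[0]=?,scc[1]=?,scc[2]=0,scc[3]=?,scc[4]=?,scc[5]=?,scc[6]=0)
step 3: low=(low[0]=0,low[1]=?,low[2]=1,low[3]=?,low[4]=?,low[5]=?,low[6]=1); scc=(scc[0]=1,scc[1]=?,scc[2]=0,scc[3]=?,scc[4]=?,scc[5]=?,scc[6]=0)
step 4: low=(low[0]=0,low[1]=3,low[2]=1,low[3]=?,low[4]=?,low[5]=?,low[6]=1); scc=(scc[0]=1,scc[1]=2,scc[2]=0,scc[3]=?,scc[4]=?,scc[5]=?,scc[6]=0)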